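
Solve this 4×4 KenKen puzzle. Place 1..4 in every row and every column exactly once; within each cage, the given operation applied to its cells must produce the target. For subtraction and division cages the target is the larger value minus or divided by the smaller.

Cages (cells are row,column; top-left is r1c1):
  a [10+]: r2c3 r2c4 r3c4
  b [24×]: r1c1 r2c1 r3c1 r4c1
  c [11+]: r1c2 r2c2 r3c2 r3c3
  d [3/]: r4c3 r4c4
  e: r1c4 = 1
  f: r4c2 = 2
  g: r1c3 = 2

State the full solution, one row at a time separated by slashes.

3 4 2 1 / 1 3 4 2 / 2 1 3 4 / 4 2 1 3

Cage g is given, leaving r1c3 = 2.
Cage e is given, which forces r1c4 = 1.
F is a freebie; hence r4c2 = 2.
1 is placed in column 4, which forces r4c4 = 3.
Cage a has sum 10, so r2c3 = 4.
The 3 cells of cage a must have sum 10, which forces r2c4 = 2.
Cage c needs sum 11; hence r3c3 = 3.
Column 4 now contains 3, which forces r3c4 = 4.
Row 4 now contains 3, which forces r4c3 = 1.
The 4 cells of cage b must have product 24; hence r1c1 = 3.
The 4 cells of cage c must have sum 11; hence r1c2 = 4.
Cage b has product 24, so r2c1 = 1.
Cage c has sum 11; hence r2c2 = 3.
The 4 cells of cage b must have product 24, leaving r3c1 = 2.
4 is placed in row 3; hence r3c2 = 1.
Row 4 already has 1, which forces r4c1 = 4.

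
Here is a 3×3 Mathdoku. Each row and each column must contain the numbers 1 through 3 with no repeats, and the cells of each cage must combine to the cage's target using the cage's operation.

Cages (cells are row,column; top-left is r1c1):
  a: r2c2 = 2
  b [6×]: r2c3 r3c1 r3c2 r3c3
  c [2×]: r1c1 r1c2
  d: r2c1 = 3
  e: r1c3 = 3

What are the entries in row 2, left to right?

Cage e is given, leaving r1c3 = 3.
Cage d is given, leaving r2c1 = 3.
Cage a is given, so r2c2 = 2.
The 4 cells of cage b must have product 6, which forces r2c3 = 1.
3 is placed in column 3, so r3c3 = 2.
The two cells of cage c must have product 2, leaving r1c1 = 2.
Column 2 already has 2, which forces r1c2 = 1.
Row 3 now contains 2; hence r3c1 = 1.
Cage b needs product 6, so r3c2 = 3.
Completed grid: 2 1 3 / 3 2 1 / 1 3 2.

3 2 1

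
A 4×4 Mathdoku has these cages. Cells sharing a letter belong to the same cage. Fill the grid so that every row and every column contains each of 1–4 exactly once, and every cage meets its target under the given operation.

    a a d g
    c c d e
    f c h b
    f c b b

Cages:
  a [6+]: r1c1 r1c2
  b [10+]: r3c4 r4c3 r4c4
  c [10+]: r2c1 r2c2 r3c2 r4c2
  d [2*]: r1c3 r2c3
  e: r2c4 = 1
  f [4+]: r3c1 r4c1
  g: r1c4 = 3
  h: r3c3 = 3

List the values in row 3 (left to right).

1 2 3 4

G is a freebie; hence r1c4 = 3.
Cage e is given, which forces r2c4 = 1.
Cage h is given, which forces r3c3 = 3.
Column 4 now contains 3, which forces r3c4 = 4.
3 is placed in column 3, which forces r4c3 = 4.
Column 4 now contains 4, so r4c4 = 2.
Cage d needs two cells with product 2, leaving r1c3 = 1.
Row 2 now contains 1, which forces r2c3 = 2.
Row 3 already has 3, leaving r3c1 = 1.
Row 3 already has 1, so r3c2 = 2.
The two cells of cage f must have sum 4, leaving r4c1 = 3.
Row 4 now contains 3, which forces r4c2 = 1.
Cage a's pair has sum 6, so r1c1 = 2.
2 is placed in column 2, leaving r1c2 = 4.
Column 1 now contains 3, leaving r2c1 = 4.
The 4 cells of cage c must have sum 10; hence r2c2 = 3.
Filled in: 2 4 1 3 / 4 3 2 1 / 1 2 3 4 / 3 1 4 2.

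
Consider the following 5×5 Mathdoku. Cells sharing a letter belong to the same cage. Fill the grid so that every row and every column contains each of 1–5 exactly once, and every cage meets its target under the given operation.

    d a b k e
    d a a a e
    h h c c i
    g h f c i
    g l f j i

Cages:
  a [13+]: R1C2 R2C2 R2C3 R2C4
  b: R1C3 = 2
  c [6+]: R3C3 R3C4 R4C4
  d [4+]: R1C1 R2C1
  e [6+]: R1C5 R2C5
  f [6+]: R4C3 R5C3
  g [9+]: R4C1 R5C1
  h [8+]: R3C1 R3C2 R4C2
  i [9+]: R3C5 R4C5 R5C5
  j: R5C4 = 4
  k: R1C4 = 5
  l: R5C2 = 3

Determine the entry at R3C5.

Cage b is a single given cell, which forces R1C3 = 2.
Cage k is a single given cell, leaving R1C4 = 5.
Cage l is a single given cell, so R5C2 = 3.
Cage j is given; hence R5C4 = 4.
Cage g's pair has sum 9, leaving R4C1 = 4.
4 is placed in row 5, so R5C1 = 5.
5 is placed in row 5; hence R5C3 = 1.
1 is placed in row 5, so R5C5 = 2.
Cage e's pair has sum 6; hence R1C5 = 1.
Column 5 already has 2; hence R2C5 = 5.
1 is placed in column 3, so R3C3 = 3.
The 3 cells of cage i must have sum 9, so R3C5 = 4.
1 is placed in column 3, so R4C3 = 5.
Cage i needs sum 9, which forces R4C5 = 3.
Row 1 already has 1; hence R1C1 = 3.
Row 1 already has 1, so R1C2 = 4.
The two cells of cage d must have sum 4, which forces R2C1 = 1.
The 4 cells of cage a must have sum 13; hence R2C2 = 2.
Column 3 now contains 3, leaving R2C3 = 4.
Cage a needs sum 13, so R2C4 = 3.
Column 1 now contains 1; hence R3C1 = 2.
Cage h has sum 8; hence R3C2 = 5.
Row 3 already has 2; hence R3C4 = 1.
Column 2 now contains 2, which forces R4C2 = 1.
Column 4 already has 1, which forces R4C4 = 2.
Completed grid: 3 4 2 5 1 / 1 2 4 3 5 / 2 5 3 1 4 / 4 1 5 2 3 / 5 3 1 4 2.

4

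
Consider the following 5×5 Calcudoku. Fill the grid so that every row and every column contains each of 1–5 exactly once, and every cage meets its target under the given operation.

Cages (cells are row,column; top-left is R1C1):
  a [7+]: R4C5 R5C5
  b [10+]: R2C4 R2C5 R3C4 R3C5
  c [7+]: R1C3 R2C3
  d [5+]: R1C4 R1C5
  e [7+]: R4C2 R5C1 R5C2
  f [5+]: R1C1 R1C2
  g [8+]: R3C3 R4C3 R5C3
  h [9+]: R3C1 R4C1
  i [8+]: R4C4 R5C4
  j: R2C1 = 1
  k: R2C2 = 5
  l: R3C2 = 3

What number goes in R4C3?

Cage j is given; hence R2C1 = 1.
K is a freebie, leaving R2C2 = 5.
Cage l is given, so R3C2 = 3.
In row 1, 5 can only go at R1C3, so R1C3 = 5.
The two cells of cage c must have sum 7, so R2C3 = 2.
In row 3, 5 can only go at R3C1, so R3C1 = 5.
Column 1 already has 5, so R4C1 = 4.
Column 1 already has 4; hence R5C1 = 2.
Column 1 already has 4; hence R1C1 = 3.
Cage f's pair has sum 5, which forces R1C2 = 2.
Cage e has sum 7; hence R4C2 = 1.
1 is placed in row 4; hence R4C3 = 3.
3 is placed in row 4, so R4C4 = 5.
3 is placed in row 4; hence R4C5 = 2.
The 3 cells of cage e must have sum 7, which forces R5C2 = 4.
Row 5 now contains 4, leaving R5C3 = 1.
5 is placed in column 4; hence R5C4 = 3.
Row 5 now contains 4, so R5C5 = 5.
Column 4 now contains 3, which forces R2C4 = 4.
The 4 cells of cage b must have sum 10; hence R2C5 = 3.
Column 3 now contains 1, so R3C3 = 4.
Cage b has sum 10, leaving R3C4 = 2.
2 is placed in column 5, so R3C5 = 1.
4 is placed in column 4, so R1C4 = 1.
Column 5 already has 1, which forces R1C5 = 4.
Filled in: 3 2 5 1 4 / 1 5 2 4 3 / 5 3 4 2 1 / 4 1 3 5 2 / 2 4 1 3 5.

3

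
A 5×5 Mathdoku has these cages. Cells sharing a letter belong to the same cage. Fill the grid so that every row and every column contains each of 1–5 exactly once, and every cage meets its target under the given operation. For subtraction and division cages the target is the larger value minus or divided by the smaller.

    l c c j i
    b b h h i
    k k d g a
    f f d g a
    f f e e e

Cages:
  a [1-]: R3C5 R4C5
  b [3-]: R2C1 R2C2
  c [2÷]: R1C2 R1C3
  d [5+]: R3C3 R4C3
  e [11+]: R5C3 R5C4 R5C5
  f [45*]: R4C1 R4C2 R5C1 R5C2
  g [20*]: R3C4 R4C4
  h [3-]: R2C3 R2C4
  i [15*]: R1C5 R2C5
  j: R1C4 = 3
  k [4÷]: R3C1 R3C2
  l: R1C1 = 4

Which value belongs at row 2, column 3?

4

Cage l is given, so R1C1 = 4.
Cage j is a single given cell, which forces R1C4 = 3.
3 is placed in row 1, so R1C5 = 5.
Column 5 already has 5, so R2C5 = 3.
4 is placed in column 1, leaving R3C1 = 1.
Row 3 already has 1, so R3C2 = 4.
4 is placed in row 3, which forces R3C4 = 5.
4 is placed in row 3, which forces R3C5 = 2.
5 is placed in column 4, leaving R4C4 = 4.
4 is placed in row 4; hence R4C5 = 1.
Column 4 now contains 4; hence R5C4 = 2.
2 is placed in column 5, leaving R5C5 = 4.
Cage h's pair has difference 3, which forces R2C3 = 4.
Column 4 now contains 2, which forces R2C4 = 1.
2 is placed in row 3; hence R3C3 = 3.
The 4 cells of cage f must have product 45, so R4C1 = 5.
The 4 cells of cage f must have product 45, which forces R4C2 = 3.
Cage d needs two cells with sum 5, which forces R4C3 = 2.
The 4 cells of cage f must have product 45; hence R5C1 = 3.
The 4 cells of cage f must have product 45, leaving R5C2 = 1.
4 is placed in row 5, leaving R5C3 = 5.
1 is placed in column 2, which forces R1C2 = 2.
2 is placed in column 3; hence R1C3 = 1.
5 is placed in column 1, so R2C1 = 2.
The two cells of cage b must have difference 3; hence R2C2 = 5.
The full grid is 4 2 1 3 5 / 2 5 4 1 3 / 1 4 3 5 2 / 5 3 2 4 1 / 3 1 5 2 4.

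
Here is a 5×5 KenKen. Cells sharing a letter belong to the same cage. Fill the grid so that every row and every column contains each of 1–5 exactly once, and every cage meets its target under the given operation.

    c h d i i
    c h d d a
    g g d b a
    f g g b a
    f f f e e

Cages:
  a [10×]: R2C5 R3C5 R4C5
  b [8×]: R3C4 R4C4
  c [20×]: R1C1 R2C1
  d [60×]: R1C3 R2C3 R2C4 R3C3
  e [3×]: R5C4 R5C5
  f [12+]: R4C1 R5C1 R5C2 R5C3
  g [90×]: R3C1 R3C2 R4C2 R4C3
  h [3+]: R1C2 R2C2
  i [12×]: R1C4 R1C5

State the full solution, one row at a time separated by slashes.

5 2 1 3 4 / 4 1 3 5 2 / 3 5 4 2 1 / 1 3 2 4 5 / 2 4 5 1 3

In column 2, 4 can only go at R5C2, so R5C2 = 4.
Column 4 needs a 5, and only R2C4 is open for it.
Cage c's pair has product 20, which forces R1C1 = 5.
Row 2 already has 5, leaving R2C1 = 4.
The only place for 2 in row 1 is R1C2.
Column 2 already has 2, which forces R2C2 = 1.
Row 2 already has 1, which forces R2C3 = 3.
Row 2 already has 1, so R2C5 = 2.
Column 3 now contains 3, so R4C3 = 2.
Row 4 now contains 2, which forces R4C4 = 4.
Column 3 now contains 3, leaving R5C3 = 5.
Column 4 already has 4; hence R1C4 = 3.
Cage i's pair has product 12, leaving R1C5 = 4.
Cage g has product 90; hence R3C1 = 3.
Cage g has product 90, which forces R3C2 = 5.
Column 4 already has 4; hence R3C4 = 2.
Row 3 already has 5, which forces R3C5 = 1.
Cage f needs sum 12, which forces R4C1 = 1.
Cage g needs product 90; hence R4C2 = 3.
Column 5 already has 1; hence R4C5 = 5.
The 4 cells of cage f must have sum 12; hence R5C1 = 2.
3 is placed in column 4, which forces R5C4 = 1.
Column 5 already has 1, so R5C5 = 3.
Row 1 now contains 4, leaving R1C3 = 1.
1 is placed in row 3; hence R3C3 = 4.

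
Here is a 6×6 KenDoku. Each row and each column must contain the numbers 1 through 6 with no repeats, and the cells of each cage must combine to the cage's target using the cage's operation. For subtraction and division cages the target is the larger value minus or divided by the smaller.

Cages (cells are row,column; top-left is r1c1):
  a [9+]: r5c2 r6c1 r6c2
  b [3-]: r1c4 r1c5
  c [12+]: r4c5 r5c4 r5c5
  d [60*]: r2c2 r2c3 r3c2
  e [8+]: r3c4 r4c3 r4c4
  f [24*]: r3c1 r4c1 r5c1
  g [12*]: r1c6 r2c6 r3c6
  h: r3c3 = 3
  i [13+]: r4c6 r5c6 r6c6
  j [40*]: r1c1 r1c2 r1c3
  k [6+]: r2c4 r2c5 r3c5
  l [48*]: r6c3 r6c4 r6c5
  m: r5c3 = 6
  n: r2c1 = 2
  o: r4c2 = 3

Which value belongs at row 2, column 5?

Cage n is a single given cell, so r2c1 = 2.
Cage h is a single given cell, so r3c3 = 3.
Cage o is given; hence r4c2 = 3.
M is a freebie, which forces r5c3 = 6.
The 3 cells of cage d must have product 60; hence r2c2 = 6.
The 3 cells of cage d must have product 60, so r2c3 = 5.
The 3 cells of cage d must have product 60, which forces r3c2 = 2.
Row 3 now contains 2; hence r3c5 = 1.
The 3 cells of cage j must have product 40, so r1c3 = 2.
The 3 cells of cage k must have sum 6, which forces r2c4 = 1.
Cage k has sum 6, so r2c5 = 4.
1 is placed in row 2; hence r2c6 = 3.
Row 3 now contains 1; hence r3c4 = 5.
Column 3 already has 2; hence r4c3 = 1.
Column 4 already has 1, which forces r4c4 = 2.
Column 3 already has 2, which forces r6c3 = 4.
Row 6 already has 4; hence r6c4 = 6.
6 is placed in row 6, which forces r6c5 = 2.
Row 6 now contains 2, leaving r6c6 = 5.
Column 4 now contains 6; hence r1c4 = 3.
The two cells of cage b must have difference 3, leaving r1c5 = 6.
3 is placed in column 6, which forces r1c6 = 1.
The 3 cells of cage g must have product 12, which forces r3c6 = 4.
Cage c has sum 12; hence r4c5 = 5.
The 3 cells of cage i must have sum 13, which forces r4c6 = 6.
The 3 cells of cage f must have product 24, leaving r5c1 = 1.
Cage a needs sum 9; hence r5c2 = 5.
The 3 cells of cage c must have sum 12, leaving r5c4 = 4.
Cage c has sum 12; hence r5c5 = 3.
The 3 cells of cage i must have sum 13; hence r5c6 = 2.
Row 6 already has 4, which forces r6c1 = 3.
5 is placed in row 6, so r6c2 = 1.
Cage j has product 40; hence r1c1 = 5.
Column 2 now contains 5; hence r1c2 = 4.
Row 3 already has 4, leaving r3c1 = 6.
Row 4 now contains 6; hence r4c1 = 4.
Completed grid: 5 4 2 3 6 1 / 2 6 5 1 4 3 / 6 2 3 5 1 4 / 4 3 1 2 5 6 / 1 5 6 4 3 2 / 3 1 4 6 2 5.

4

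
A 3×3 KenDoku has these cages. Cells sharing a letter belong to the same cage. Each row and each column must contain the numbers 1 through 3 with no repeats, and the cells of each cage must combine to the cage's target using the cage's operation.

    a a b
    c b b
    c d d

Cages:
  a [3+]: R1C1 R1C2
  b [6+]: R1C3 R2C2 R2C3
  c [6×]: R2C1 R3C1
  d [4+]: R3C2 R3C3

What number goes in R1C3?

Row 1 needs a 3, and only R1C3 is open for it.
The two cells of cage d must have sum 4, leaving R3C2 = 3.
Column 3 already has 3, so R3C3 = 1.
The two cells of cage c must have product 6, so R2C1 = 3.
Cage b has sum 6, leaving R2C2 = 1.
Column 3 already has 1; hence R2C3 = 2.
Row 3 already has 3, leaving R3C1 = 2.
2 is placed in column 1, so R1C1 = 1.
1 is placed in column 2, which forces R1C2 = 2.
The full grid is 1 2 3 / 3 1 2 / 2 3 1.

3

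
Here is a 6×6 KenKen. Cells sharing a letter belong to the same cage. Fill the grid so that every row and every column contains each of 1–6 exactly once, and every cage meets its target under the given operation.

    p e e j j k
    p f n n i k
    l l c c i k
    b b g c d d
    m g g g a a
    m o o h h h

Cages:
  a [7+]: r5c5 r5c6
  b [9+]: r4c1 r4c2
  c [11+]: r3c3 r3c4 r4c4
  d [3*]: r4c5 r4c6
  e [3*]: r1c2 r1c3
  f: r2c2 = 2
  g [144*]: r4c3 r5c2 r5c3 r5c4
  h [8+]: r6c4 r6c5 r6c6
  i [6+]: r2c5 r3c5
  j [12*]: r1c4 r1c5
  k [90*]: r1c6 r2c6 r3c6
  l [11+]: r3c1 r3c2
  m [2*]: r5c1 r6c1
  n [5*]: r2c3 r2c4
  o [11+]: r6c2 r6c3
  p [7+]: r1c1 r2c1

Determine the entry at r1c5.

F is a freebie, so r2c2 = 2.
In row 1, 5 can only go at r1c6, so r1c6 = 5.
Row 5 needs a 5, and only r5c5 is open for it.
Cage i's pair has sum 6, so r2c5 = 4.
The two cells of cage i must have sum 6; hence r3c5 = 2.
Cage a needs two cells with sum 7; hence r5c6 = 2.
Row 5 already has 2, which forces r5c1 = 1.
Cage m needs two cells with product 2, so r6c1 = 2.
Cage p needs two cells with sum 7, so r1c1 = 4.
Row 1 already has 4, leaving r1c4 = 2.
Cage p needs two cells with sum 7, leaving r2c1 = 3.
Row 2 already has 3, so r2c6 = 6.
Column 6 now contains 6, leaving r3c6 = 3.
Cage g needs product 144, leaving r4c3 = 2.
3 is placed in column 6, so r4c6 = 1.
Column 6 already has 1; hence r6c6 = 4.
The two cells of cage j must have product 12, leaving r1c5 = 6.
Row 4 now contains 1, leaving r4c5 = 3.
3 is placed in column 5, leaving r6c5 = 1.
Cage b's pair has sum 9; hence r4c1 = 5.
3 is placed in row 4, leaving r4c2 = 4.
Row 4 already has 4; hence r4c4 = 6.
Row 6 already has 1, leaving r6c4 = 3.
5 is placed in column 1, which forces r3c1 = 6.
Cage l's pair has sum 11, which forces r3c2 = 5.
3 is placed in column 4, so r5c4 = 4.
5 is placed in column 2, so r6c2 = 6.
Row 6 already has 6, leaving r6c3 = 5.
Column 3 already has 5; hence r2c3 = 1.
The two cells of cage n must have product 5, so r2c4 = 5.
The 3 cells of cage c must have sum 11, which forces r3c3 = 4.
4 is placed in column 4; hence r3c4 = 1.
Column 2 now contains 6; hence r5c2 = 3.
Cage g needs product 144; hence r5c3 = 6.
Column 2 now contains 3, leaving r1c2 = 1.
Column 3 now contains 1; hence r1c3 = 3.
Filled in: 4 1 3 2 6 5 / 3 2 1 5 4 6 / 6 5 4 1 2 3 / 5 4 2 6 3 1 / 1 3 6 4 5 2 / 2 6 5 3 1 4.

6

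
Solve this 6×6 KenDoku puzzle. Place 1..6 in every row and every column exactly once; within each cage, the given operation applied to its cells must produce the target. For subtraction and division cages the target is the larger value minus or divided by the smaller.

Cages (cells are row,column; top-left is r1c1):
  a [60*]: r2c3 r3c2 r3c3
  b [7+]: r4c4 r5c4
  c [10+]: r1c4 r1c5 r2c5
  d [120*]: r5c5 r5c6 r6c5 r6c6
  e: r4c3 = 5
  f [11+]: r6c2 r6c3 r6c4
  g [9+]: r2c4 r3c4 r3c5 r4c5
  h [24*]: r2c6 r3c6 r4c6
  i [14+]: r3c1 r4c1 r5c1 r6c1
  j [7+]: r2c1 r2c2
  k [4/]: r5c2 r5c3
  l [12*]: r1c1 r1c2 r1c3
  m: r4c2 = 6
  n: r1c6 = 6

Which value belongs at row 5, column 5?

Cage n is given, so r1c6 = 6.
Cage m is given; hence r4c2 = 6.
Cage e is given, which forces r4c3 = 5.
Cage a has product 60, which forces r3c2 = 5.
The only place for 1 in column 6 is r6c6.
Cage d needs product 120; hence r5c5 = 6.
The 4 cells of cage d must have product 120, which forces r5c6 = 5.
Cage d has product 120, which forces r6c5 = 4.
Cage b needs two cells with sum 7, leaving r4c4 = 4.
5 is placed in row 5, so r5c4 = 3.
Cage g has sum 9, leaving r2c4 = 5.
Cage g has sum 9, leaving r3c4 = 1.
The 4 cells of cage g must have sum 9, which forces r3c5 = 2.
Cage g needs sum 9, leaving r4c5 = 1.
Row 5 already has 3, which forces r5c1 = 2.
The 4 cells of cage i must have sum 14, leaving r6c1 = 5.
5 is placed in column 4, which forces r1c4 = 2.
Cage c needs sum 10, so r1c5 = 5.
Column 5 now contains 2, leaving r2c5 = 3.
Cage i needs sum 14, which forces r3c1 = 4.
Row 3 now contains 4, which forces r3c6 = 3.
Row 4 already has 1, leaving r4c1 = 3.
Column 6 already has 3; hence r4c6 = 2.
2 is placed in column 4, which forces r6c4 = 6.
3 is placed in column 1, which forces r1c1 = 1.
Column 1 already has 4, so r2c1 = 6.
Cage j needs two cells with sum 7, so r2c2 = 1.
Cage a needs product 60, which forces r2c3 = 2.
Column 6 already has 2; hence r2c6 = 4.
Row 3 already has 3, leaving r3c3 = 6.
1 is placed in column 2; hence r5c2 = 4.
Row 5 already has 4, so r5c3 = 1.
Column 3 already has 2; hence r6c3 = 3.
Column 2 now contains 4, which forces r1c2 = 3.
Column 3 already has 3, leaving r1c3 = 4.
Row 6 now contains 3; hence r6c2 = 2.
Filled in: 1 3 4 2 5 6 / 6 1 2 5 3 4 / 4 5 6 1 2 3 / 3 6 5 4 1 2 / 2 4 1 3 6 5 / 5 2 3 6 4 1.

6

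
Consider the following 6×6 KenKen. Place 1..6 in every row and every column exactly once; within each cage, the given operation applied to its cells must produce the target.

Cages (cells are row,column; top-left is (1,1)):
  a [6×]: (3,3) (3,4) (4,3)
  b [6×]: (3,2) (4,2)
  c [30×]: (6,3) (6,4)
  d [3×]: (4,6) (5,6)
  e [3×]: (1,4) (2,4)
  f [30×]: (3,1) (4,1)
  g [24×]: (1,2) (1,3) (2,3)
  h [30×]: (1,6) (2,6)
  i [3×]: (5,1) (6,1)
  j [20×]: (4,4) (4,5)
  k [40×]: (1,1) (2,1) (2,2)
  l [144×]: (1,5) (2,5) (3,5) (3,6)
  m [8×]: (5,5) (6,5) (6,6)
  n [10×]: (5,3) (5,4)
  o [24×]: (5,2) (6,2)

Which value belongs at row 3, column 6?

4

The only place for 5 in row 3 is (3,1).
Cage k has product 40, so (2,2) = 5.
Row 2 now contains 5, leaving (2,6) = 6.
Column 1 now contains 5; hence (4,1) = 6.
6 is placed in column 6, so (1,6) = 5.
Row 5 needs a 6, and only (5,2) is open for it.
Column 2 now contains 6; hence (6,2) = 4.
Cage m has product 8; hence (5,5) = 4.
Cage l needs product 144, which forces (3,6) = 4.
Cage j's pair has product 20; hence (4,4) = 4.
4 is placed in column 5, which forces (4,5) = 5.
The only place for 1 in row 2 is (2,4).
Column 4 already has 1, leaving (1,4) = 3.
Column 4 already has 3, which forces (3,4) = 2.
2 is placed in column 4, leaving (5,4) = 5.
Column 4 already has 5, which forces (6,4) = 6.
Row 3 now contains 2, so (3,2) = 3.
3 is placed in row 3, which forces (3,3) = 1.
3 is placed in row 3, so (3,5) = 6.
The two cells of cage b must have product 6, leaving (4,2) = 2.
Column 3 already has 1, so (4,3) = 3.
Row 4 now contains 3; hence (4,6) = 1.
5 is placed in row 5, which forces (5,3) = 2.
Column 6 already has 1, so (5,6) = 3.
6 is placed in row 6; hence (6,3) = 5.
Column 6 already has 1, so (6,6) = 2.
Column 2 now contains 2, leaving (1,2) = 1.
Cage g has product 24, so (1,3) = 6.
Column 5 already has 6, which forces (1,5) = 2.
Column 3 now contains 2, which forces (2,3) = 4.
The 4 cells of cage l must have product 144, so (2,5) = 3.
Row 5 now contains 3; hence (5,1) = 1.
The two cells of cage i must have product 3, so (6,1) = 3.
Row 6 already has 2, which forces (6,5) = 1.
2 is placed in row 1, so (1,1) = 4.
4 is placed in row 2, which forces (2,1) = 2.
Filled in: 4 1 6 3 2 5 / 2 5 4 1 3 6 / 5 3 1 2 6 4 / 6 2 3 4 5 1 / 1 6 2 5 4 3 / 3 4 5 6 1 2.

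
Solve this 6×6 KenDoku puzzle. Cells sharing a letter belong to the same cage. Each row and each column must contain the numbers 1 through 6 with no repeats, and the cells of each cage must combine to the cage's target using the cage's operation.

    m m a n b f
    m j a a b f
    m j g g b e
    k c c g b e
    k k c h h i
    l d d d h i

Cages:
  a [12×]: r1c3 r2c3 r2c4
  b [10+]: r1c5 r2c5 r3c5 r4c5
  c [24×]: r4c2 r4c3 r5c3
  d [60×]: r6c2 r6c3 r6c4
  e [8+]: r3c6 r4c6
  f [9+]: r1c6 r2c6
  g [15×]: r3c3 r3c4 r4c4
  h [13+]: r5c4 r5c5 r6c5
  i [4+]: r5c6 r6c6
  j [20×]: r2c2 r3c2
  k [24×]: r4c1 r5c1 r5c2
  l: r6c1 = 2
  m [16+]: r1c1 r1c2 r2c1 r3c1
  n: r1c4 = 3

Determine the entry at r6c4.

Cage n is given, so r1c4 = 3.
L is a freebie, leaving r6c1 = 2.
Cage g needs product 15, which forces r3c3 = 3.
The 3 cells of cage d must have product 60, so r6c2 = 3.
Row 6 now contains 3, leaving r6c6 = 1.
Column 6 now contains 1, so r5c6 = 3.
Row 4 needs a 5, and only r4c4 is open for it.
5 is placed in column 4, leaving r3c4 = 1.
Cage d has product 60, leaving r6c3 = 5.
5 is placed in column 4, leaving r6c4 = 4.
Row 6 already has 4, which forces r6c5 = 6.
The only place for 5 in row 5 is r5c5.
Cage h has sum 13, which forces r5c4 = 2.
Column 4 now contains 2, so r2c4 = 6.
The only place for 3 in row 4 is r4c5.
The only place for 3 in row 2 is r2c1.
Row 4 needs a 2, and only r4c6 is open for it.
Column 6 now contains 2, which forces r3c6 = 6.
In row 1, 6 can only go at r1c1, so r1c1 = 6.
Cage m has sum 16, which forces r1c2 = 2.
2 is placed in row 1, which forces r1c3 = 1.
Row 1 already has 1, leaving r1c5 = 4.
Row 1 now contains 4; hence r1c6 = 5.
1 is placed in column 3, so r2c3 = 2.
Row 2 now contains 2; hence r2c5 = 1.
Column 6 now contains 5, so r2c6 = 4.
Cage m needs sum 16; hence r3c1 = 5.
Row 3 already has 5; hence r3c2 = 4.
Column 5 already has 4; hence r3c5 = 2.
Cage k has product 24, so r5c2 = 6.
Row 5 now contains 6, which forces r5c3 = 4.
Row 2 already has 4; hence r2c2 = 5.
Cage k has product 24, which forces r4c1 = 4.
Column 2 now contains 6, which forces r4c2 = 1.
Column 3 already has 4, so r4c3 = 6.
4 is placed in row 5, which forces r5c1 = 1.
The full grid is 6 2 1 3 4 5 / 3 5 2 6 1 4 / 5 4 3 1 2 6 / 4 1 6 5 3 2 / 1 6 4 2 5 3 / 2 3 5 4 6 1.

4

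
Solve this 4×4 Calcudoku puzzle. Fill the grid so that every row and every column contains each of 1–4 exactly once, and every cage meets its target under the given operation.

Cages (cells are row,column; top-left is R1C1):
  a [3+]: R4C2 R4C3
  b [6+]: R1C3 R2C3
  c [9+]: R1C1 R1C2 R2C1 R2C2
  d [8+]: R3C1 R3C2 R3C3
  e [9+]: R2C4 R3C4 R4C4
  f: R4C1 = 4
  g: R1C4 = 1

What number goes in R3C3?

Cage g is given, leaving R1C4 = 1.
Cage f is a single given cell, leaving R4C1 = 4.
Row 3 needs a 2, and only R3C4 is open for it.
Cage e has sum 9, which forces R2C4 = 4.
Column 4 now contains 2, which forces R4C4 = 3.
Cage b's pair has sum 6, so R1C3 = 4.
Row 2 now contains 4; hence R2C3 = 2.
Column 3 now contains 2, leaving R4C3 = 1.
Cage d needs sum 8; hence R3C1 = 1.
The 3 cells of cage d must have sum 8, leaving R3C2 = 4.
1 is placed in column 3; hence R3C3 = 3.
Row 4 already has 1, leaving R4C2 = 2.
Cage c has sum 9; hence R1C1 = 2.
2 is placed in column 2, so R1C2 = 3.
Column 1 already has 1; hence R2C1 = 3.
Cage c has sum 9, so R2C2 = 1.
Filled in: 2 3 4 1 / 3 1 2 4 / 1 4 3 2 / 4 2 1 3.

3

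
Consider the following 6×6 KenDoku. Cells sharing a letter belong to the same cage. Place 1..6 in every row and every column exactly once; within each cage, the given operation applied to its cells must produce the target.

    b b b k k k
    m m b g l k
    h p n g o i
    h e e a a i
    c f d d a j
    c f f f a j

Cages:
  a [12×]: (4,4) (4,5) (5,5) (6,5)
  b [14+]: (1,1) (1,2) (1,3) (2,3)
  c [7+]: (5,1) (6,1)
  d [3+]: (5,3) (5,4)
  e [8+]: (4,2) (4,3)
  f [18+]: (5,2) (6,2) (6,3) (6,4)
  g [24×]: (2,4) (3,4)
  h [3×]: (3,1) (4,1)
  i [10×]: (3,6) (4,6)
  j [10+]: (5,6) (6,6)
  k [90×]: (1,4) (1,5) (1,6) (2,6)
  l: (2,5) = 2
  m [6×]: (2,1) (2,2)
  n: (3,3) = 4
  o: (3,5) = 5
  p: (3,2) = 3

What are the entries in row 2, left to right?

L is a freebie, so (2,5) = 2.
Cage p is given; hence (3,2) = 3.
N is a freebie, which forces (3,3) = 4.
Row 3 now contains 4, so (3,4) = 6.
Cage o is a single given cell, leaving (3,5) = 5.
Row 3 now contains 5, leaving (3,6) = 2.
Column 6 now contains 2; hence (4,6) = 5.
The 4 cells of cage k must have product 90; hence (1,4) = 5.
6 is placed in column 4, leaving (2,4) = 4.
Row 3 now contains 3, which forces (3,1) = 1.
The two cells of cage h must have product 3, which forces (4,1) = 3.
Cage a has product 12, which forces (4,4) = 1.
Row 4 now contains 3; hence (4,5) = 4.
Column 4 already has 1, which forces (5,4) = 2.
Column 4 now contains 2, which forces (6,4) = 3.
3 is placed in row 6, which forces (6,5) = 1.
Column 1 now contains 1; hence (2,1) = 6.
Cage m needs two cells with product 6, which forces (2,2) = 1.
Row 2 already has 1, so (2,6) = 3.
Cage c's pair has sum 7, so (5,1) = 5.
Row 5 now contains 2, which forces (5,3) = 1.
1 is placed in column 5; hence (5,5) = 3.
Cage c's pair has sum 7, leaving (6,1) = 2.
2 is placed in column 1; hence (1,1) = 4.
Cage b has sum 14, leaving (1,2) = 2.
Cage b has sum 14, which forces (1,3) = 3.
Column 5 already has 3, leaving (1,5) = 6.
The 4 cells of cage k must have product 90, which forces (1,6) = 1.
3 is placed in row 2, which forces (2,3) = 5.
Column 2 now contains 2, so (4,2) = 6.
Row 4 now contains 6, so (4,3) = 2.
Column 2 now contains 6, leaving (5,2) = 4.
4 is placed in row 5, leaving (5,6) = 6.
Column 2 already has 4, so (6,2) = 5.
Column 3 already has 5; hence (6,3) = 6.
Column 6 now contains 6; hence (6,6) = 4.
Completed grid: 4 2 3 5 6 1 / 6 1 5 4 2 3 / 1 3 4 6 5 2 / 3 6 2 1 4 5 / 5 4 1 2 3 6 / 2 5 6 3 1 4.

6 1 5 4 2 3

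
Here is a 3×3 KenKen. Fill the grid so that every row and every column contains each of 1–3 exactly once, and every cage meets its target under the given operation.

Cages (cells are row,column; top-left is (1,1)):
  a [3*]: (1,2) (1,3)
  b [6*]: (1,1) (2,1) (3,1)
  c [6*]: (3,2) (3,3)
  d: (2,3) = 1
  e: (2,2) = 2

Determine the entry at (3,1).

Cage e is a single given cell, so (2,2) = 2.
Cage d is a single given cell, so (2,3) = 1.
Column 2 now contains 2, which forces (3,2) = 3.
3 is placed in row 3, which forces (3,3) = 2.
Cage b has product 6, which forces (1,1) = 2.
Column 2 now contains 3, leaving (1,2) = 1.
Column 3 now contains 1; hence (1,3) = 3.
Row 2 now contains 1, so (2,1) = 3.
2 is placed in row 3, so (3,1) = 1.
Completed grid: 2 1 3 / 3 2 1 / 1 3 2.

1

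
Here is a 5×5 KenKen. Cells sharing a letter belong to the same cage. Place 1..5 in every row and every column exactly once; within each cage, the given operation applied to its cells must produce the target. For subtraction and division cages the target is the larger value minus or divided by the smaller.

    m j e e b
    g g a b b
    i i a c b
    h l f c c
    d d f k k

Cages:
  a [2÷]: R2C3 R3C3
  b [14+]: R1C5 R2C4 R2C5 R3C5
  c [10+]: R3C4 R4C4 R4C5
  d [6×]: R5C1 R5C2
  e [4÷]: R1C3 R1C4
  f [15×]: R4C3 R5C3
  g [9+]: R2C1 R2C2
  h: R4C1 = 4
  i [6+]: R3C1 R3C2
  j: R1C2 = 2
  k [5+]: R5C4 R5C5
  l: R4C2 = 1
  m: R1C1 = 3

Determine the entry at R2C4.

Cage m is given, leaving R1C1 = 3.
J is a freebie, which forces R1C2 = 2.
Cage h is a single given cell, so R4C1 = 4.
Cage l is a single given cell, leaving R4C2 = 1.
3 is placed in column 1, which forces R5C1 = 2.
Column 2 now contains 2; hence R5C2 = 3.
Row 5 now contains 3, which forces R5C3 = 5.
4 is placed in column 1, leaving R2C1 = 5.
Cage g's pair has sum 9, leaving R2C2 = 4.
Cage i needs two cells with sum 6, leaving R3C1 = 1.
Cage i needs two cells with sum 6, which forces R3C2 = 5.
Column 3 already has 5; hence R4C3 = 3.
The 4 cells of cage b must have sum 14, leaving R1C5 = 5.
Cage c has sum 10, leaving R3C4 = 3.
The 4 cells of cage b must have sum 14, which forces R3C5 = 4.
5 is placed in column 5, so R4C5 = 2.
Column 5 now contains 4, so R5C5 = 1.
The two cells of cage a must have quotient 2, leaving R2C3 = 1.
3 is placed in column 4, so R2C4 = 2.
Column 5 now contains 2, leaving R2C5 = 3.
4 is placed in row 3, leaving R3C3 = 2.
2 is placed in row 4, so R4C4 = 5.
Row 5 already has 1, leaving R5C4 = 4.
Column 3 already has 1, which forces R1C3 = 4.
4 is placed in column 4; hence R1C4 = 1.
Completed grid: 3 2 4 1 5 / 5 4 1 2 3 / 1 5 2 3 4 / 4 1 3 5 2 / 2 3 5 4 1.

2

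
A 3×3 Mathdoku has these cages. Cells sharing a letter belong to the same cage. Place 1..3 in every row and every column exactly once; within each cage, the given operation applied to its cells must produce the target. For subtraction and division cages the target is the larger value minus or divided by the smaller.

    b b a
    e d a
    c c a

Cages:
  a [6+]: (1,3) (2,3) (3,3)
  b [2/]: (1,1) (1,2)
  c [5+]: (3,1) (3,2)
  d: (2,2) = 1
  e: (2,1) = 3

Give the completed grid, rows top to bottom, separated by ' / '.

E is a freebie, leaving (2,1) = 3.
Cage d is given, leaving (2,2) = 1.
Row 2 already has 1, leaving (2,3) = 2.
Column 1 already has 3, leaving (3,1) = 2.
Row 3 now contains 2, which forces (3,2) = 3.
3 is placed in row 3, which forces (3,3) = 1.
2 is placed in column 1; hence (1,1) = 1.
Column 2 already has 1, so (1,2) = 2.
1 is placed in column 3, which forces (1,3) = 3.

1 2 3 / 3 1 2 / 2 3 1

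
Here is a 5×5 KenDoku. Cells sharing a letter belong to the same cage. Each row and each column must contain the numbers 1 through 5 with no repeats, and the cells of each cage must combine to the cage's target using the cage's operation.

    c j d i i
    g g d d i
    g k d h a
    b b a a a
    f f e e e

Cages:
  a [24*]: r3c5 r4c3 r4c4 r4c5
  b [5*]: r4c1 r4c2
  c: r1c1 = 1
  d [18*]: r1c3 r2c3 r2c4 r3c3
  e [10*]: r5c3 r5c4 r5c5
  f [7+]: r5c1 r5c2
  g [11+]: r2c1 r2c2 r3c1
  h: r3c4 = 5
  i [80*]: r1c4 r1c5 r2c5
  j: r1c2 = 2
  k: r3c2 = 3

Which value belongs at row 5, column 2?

4

Cage c is given, which forces r1c1 = 1.
J is a freebie, which forces r1c2 = 2.
2 is placed in row 1, leaving r1c3 = 3.
Cage i has product 80; hence r1c4 = 4.
The 3 cells of cage i must have product 80, so r1c5 = 5.
The 4 cells of cage d must have product 18, so r2c4 = 3.
Cage i has product 80, leaving r2c5 = 4.
Cage k is given, which forces r3c2 = 3.
H is a freebie, so r3c4 = 5.
Column 1 already has 1, leaving r4c1 = 5.
Row 4 now contains 5, which forces r4c2 = 1.
Row 4 now contains 1, so r4c4 = 2.
Row 4 now contains 2, which forces r4c5 = 3.
Column 4 now contains 2; hence r5c4 = 1.
Row 5 now contains 1, so r5c5 = 2.
Column 1 already has 5, which forces r2c1 = 2.
Row 2 already has 4, leaving r2c2 = 5.
Row 2 now contains 2; hence r2c3 = 1.
Cage g needs sum 11, leaving r3c1 = 4.
Column 3 now contains 1; hence r3c3 = 2.
2 is placed in column 5, which forces r3c5 = 1.
Row 4 now contains 2, which forces r4c3 = 4.
The two cells of cage f must have sum 7, so r5c1 = 3.
Cage f's pair has sum 7, so r5c2 = 4.
2 is placed in row 5, leaving r5c3 = 5.
Completed grid: 1 2 3 4 5 / 2 5 1 3 4 / 4 3 2 5 1 / 5 1 4 2 3 / 3 4 5 1 2.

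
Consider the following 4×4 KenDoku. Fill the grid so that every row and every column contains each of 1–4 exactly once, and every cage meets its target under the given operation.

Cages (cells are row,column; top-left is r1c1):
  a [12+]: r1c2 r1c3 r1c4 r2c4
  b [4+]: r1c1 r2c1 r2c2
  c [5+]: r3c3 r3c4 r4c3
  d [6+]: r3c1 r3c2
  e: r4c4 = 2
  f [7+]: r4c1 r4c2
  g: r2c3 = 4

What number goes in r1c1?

1

The 3 cells of cage b must have sum 4, which forces r1c1 = 1.
Cage b has sum 4, which forces r2c1 = 2.
Cage b has sum 4; hence r2c2 = 1.
Cage g is a single given cell, leaving r2c3 = 4.
Row 2 now contains 4, leaving r2c4 = 3.
Column 1 now contains 2, so r3c1 = 4.
Row 3 already has 4, leaving r3c2 = 2.
Row 3 already has 2, so r3c4 = 1.
4 is placed in column 1, which forces r4c1 = 3.
Row 4 now contains 3, so r4c2 = 4.
Cage e is given, leaving r4c4 = 2.
Column 2 already has 4, which forces r1c2 = 3.
The 4 cells of cage a must have sum 12, which forces r1c3 = 2.
2 is placed in column 4, leaving r1c4 = 4.
1 is placed in row 3; hence r3c3 = 3.
2 is placed in row 4, leaving r4c3 = 1.
The full grid is 1 3 2 4 / 2 1 4 3 / 4 2 3 1 / 3 4 1 2.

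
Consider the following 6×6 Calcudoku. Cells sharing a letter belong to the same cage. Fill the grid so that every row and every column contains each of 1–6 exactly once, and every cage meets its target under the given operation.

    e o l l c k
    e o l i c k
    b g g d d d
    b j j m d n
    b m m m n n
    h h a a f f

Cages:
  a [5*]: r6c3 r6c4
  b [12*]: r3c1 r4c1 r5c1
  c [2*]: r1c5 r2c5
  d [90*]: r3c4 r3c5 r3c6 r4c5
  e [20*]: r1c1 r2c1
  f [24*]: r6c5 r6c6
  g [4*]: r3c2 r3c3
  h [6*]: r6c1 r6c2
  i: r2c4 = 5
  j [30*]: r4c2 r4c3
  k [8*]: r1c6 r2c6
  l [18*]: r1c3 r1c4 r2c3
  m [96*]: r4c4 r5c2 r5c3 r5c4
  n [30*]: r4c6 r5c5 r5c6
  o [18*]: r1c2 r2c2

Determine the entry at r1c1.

5

I is a freebie, so r2c4 = 5.
5 is placed in column 4, so r6c4 = 1.
The two cells of cage e must have product 20, which forces r1c1 = 5.
Row 2 now contains 5, so r2c1 = 4.
4 is placed in row 2, so r2c6 = 2.
1 is placed in row 6, so r6c3 = 5.
Cage c needs two cells with product 2, which forces r1c5 = 2.
2 is placed in column 6; hence r1c6 = 4.
Row 2 now contains 2, which forces r2c5 = 1.
Cage j needs two cells with product 30, which forces r4c2 = 5.
Column 3 already has 5, leaving r4c3 = 6.
Row 4 already has 6, which forces r4c5 = 3.
3 is placed in row 4, leaving r4c6 = 1.
4 is placed in column 6, leaving r6c6 = 6.
Cage l needs product 18, so r1c3 = 1.
The 3 cells of cage l must have product 18, leaving r1c4 = 6.
6 is placed in column 3; hence r2c3 = 3.
1 is placed in column 3, which forces r3c3 = 4.
Cage d has product 90, leaving r3c4 = 2.
Cage d has product 90; hence r3c5 = 5.
Cage d has product 90; hence r3c6 = 3.
1 is placed in row 4, leaving r4c1 = 2.
Column 4 already has 2, which forces r4c4 = 4.
Column 3 already has 4, which forces r5c3 = 2.
4 is placed in column 4, so r5c4 = 3.
Cage n needs product 30, which forces r5c5 = 6.
The 3 cells of cage n must have product 30, so r5c6 = 5.
2 is placed in column 1; hence r6c1 = 3.
Row 6 now contains 3; hence r6c2 = 2.
6 is placed in row 6, leaving r6c5 = 4.
Row 1 already has 6, leaving r1c2 = 3.
3 is placed in row 2, so r2c2 = 6.
Cage b needs product 12, which forces r3c1 = 6.
Row 3 now contains 4; hence r3c2 = 1.
Row 5 already has 6, leaving r5c1 = 1.
Cage m has product 96; hence r5c2 = 4.
Filled in: 5 3 1 6 2 4 / 4 6 3 5 1 2 / 6 1 4 2 5 3 / 2 5 6 4 3 1 / 1 4 2 3 6 5 / 3 2 5 1 4 6.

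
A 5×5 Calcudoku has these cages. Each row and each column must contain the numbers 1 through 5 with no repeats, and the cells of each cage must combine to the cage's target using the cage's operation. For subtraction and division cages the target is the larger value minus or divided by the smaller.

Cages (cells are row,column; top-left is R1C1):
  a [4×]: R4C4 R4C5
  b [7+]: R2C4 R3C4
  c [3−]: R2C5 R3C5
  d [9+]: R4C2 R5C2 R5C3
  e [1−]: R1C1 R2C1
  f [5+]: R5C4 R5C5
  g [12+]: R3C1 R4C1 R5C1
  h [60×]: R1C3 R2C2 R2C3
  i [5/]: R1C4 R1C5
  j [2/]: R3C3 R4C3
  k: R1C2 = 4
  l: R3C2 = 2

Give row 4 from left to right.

K is a freebie, so R1C2 = 4.
Cage l is a single given cell, leaving R3C2 = 2.
The 3 cells of cage h must have product 60; hence R2C3 = 4.
Column 3 already has 4; hence R3C3 = 1.
Cage j's pair has quotient 2, so R4C3 = 2.
Row 1 needs a 2, and only R1C1 is open for it.
The only place for 3 in row 1 is R1C3.
Cage h has product 60; hence R2C2 = 5.
3 is placed in column 3, which forces R5C3 = 5.
Row 3 needs a 3, and only R3C1 is open for it.
Column 1 now contains 3, so R2C1 = 1.
1 is placed in row 2; hence R2C5 = 2.
The 3 cells of cage g must have sum 12, so R4C1 = 5.
Column 1 now contains 3, which forces R5C1 = 4.
Row 2 now contains 2, which forces R2C4 = 3.
Cage b needs two cells with sum 7; hence R3C4 = 4.
The two cells of cage c must have difference 3, which forces R3C5 = 5.
Column 4 already has 4; hence R4C4 = 1.
1 is placed in row 4, so R4C5 = 4.
Cage f needs two cells with sum 5, so R5C4 = 2.
The two cells of cage f must have sum 5, which forces R5C5 = 3.
Column 4 now contains 1, leaving R1C4 = 5.
Column 5 now contains 5, leaving R1C5 = 1.
1 is placed in row 4, so R4C2 = 3.
Row 5 now contains 3, leaving R5C2 = 1.
Filled in: 2 4 3 5 1 / 1 5 4 3 2 / 3 2 1 4 5 / 5 3 2 1 4 / 4 1 5 2 3.

5 3 2 1 4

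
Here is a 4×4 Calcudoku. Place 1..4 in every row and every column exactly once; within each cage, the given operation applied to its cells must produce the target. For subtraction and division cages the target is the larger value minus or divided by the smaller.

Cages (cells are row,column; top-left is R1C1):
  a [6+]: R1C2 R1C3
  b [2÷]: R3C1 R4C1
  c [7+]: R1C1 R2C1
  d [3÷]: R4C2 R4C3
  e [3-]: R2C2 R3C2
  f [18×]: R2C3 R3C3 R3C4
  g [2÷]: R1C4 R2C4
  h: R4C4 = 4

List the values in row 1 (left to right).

Cage f has product 18; hence R2C3 = 3.
Cage f has product 18, which forces R3C3 = 2.
Cage f needs product 18, so R3C4 = 3.
Column 3 already has 3, so R4C3 = 1.
Cage h is given; hence R4C4 = 4.
Cage c's pair has sum 7, leaving R1C1 = 3.
The two cells of cage a must have sum 6, which forces R1C2 = 2.
2 is placed in column 3, leaving R1C3 = 4.
2 is placed in row 1, leaving R1C4 = 1.
Row 2 already has 3; hence R2C1 = 4.
4 is placed in row 2, which forces R2C2 = 1.
Column 4 now contains 1; hence R2C4 = 2.
Column 1 now contains 4, which forces R3C1 = 1.
Column 2 now contains 1, which forces R3C2 = 4.
4 is placed in row 4, leaving R4C1 = 2.
Row 4 now contains 1; hence R4C2 = 3.
Completed grid: 3 2 4 1 / 4 1 3 2 / 1 4 2 3 / 2 3 1 4.

3 2 4 1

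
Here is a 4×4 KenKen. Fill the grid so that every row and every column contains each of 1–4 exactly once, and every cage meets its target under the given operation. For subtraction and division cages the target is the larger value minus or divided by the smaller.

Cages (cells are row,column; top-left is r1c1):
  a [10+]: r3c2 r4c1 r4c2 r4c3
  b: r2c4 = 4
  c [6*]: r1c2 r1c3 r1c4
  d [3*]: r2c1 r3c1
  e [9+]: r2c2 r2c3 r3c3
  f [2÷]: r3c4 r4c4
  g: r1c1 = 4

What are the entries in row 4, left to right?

2 4 3 1

Cage g is a single given cell, which forces r1c1 = 4.
Cage b is given, so r2c4 = 4.
The 3 cells of cage e must have sum 9, so r3c3 = 4.
Cage a has sum 10, leaving r4c2 = 4.
Row 2 needs a 1, and only r2c1 is open for it.
1 is placed in column 1, which forces r3c1 = 3.
Column 1 already has 3, leaving r4c1 = 2.
2 is placed in row 4; hence r4c4 = 1.
Cage a needs sum 10, leaving r3c2 = 1.
1 is placed in column 4; hence r3c4 = 2.
1 is placed in row 4; hence r4c3 = 3.
Cage c has product 6, leaving r1c2 = 2.
The 3 cells of cage c must have product 6, leaving r1c3 = 1.
Column 4 now contains 2, which forces r1c4 = 3.
Cage e has sum 9; hence r2c2 = 3.
Column 3 already has 3, so r2c3 = 2.
Filled in: 4 2 1 3 / 1 3 2 4 / 3 1 4 2 / 2 4 3 1.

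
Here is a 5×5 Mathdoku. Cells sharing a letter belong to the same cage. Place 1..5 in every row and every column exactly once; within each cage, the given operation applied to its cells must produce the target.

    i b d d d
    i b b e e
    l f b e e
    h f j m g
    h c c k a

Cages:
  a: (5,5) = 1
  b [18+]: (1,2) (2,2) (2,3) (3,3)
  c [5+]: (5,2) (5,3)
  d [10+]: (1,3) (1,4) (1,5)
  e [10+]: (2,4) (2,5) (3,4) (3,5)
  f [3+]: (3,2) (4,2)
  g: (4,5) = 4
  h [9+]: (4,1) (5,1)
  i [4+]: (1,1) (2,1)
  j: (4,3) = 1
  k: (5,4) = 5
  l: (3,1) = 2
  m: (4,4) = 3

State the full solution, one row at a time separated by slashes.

Cage l is given, leaving (3,1) = 2.
2 is placed in row 3, so (3,2) = 1.
Column 2 already has 1, which forces (4,2) = 2.
Cage j is a single given cell, so (4,3) = 1.
Cage m is given, so (4,4) = 3.
Cage g is a single given cell; hence (4,5) = 4.
Cage k is a single given cell, so (5,4) = 5.
Cage a is a single given cell, leaving (5,5) = 1.
Cage e needs sum 10, leaving (2,4) = 1.
The 4 cells of cage e must have sum 10, which forces (2,5) = 2.
Column 4 already has 5, which forces (3,4) = 4.
Cage e has sum 10, so (3,5) = 3.
Row 4 now contains 4; hence (4,1) = 5.
5 is placed in row 5, which forces (5,1) = 4.
Cage c needs two cells with sum 5, which forces (5,2) = 3.
Cage c's pair has sum 5, so (5,3) = 2.
The two cells of cage i must have sum 4; hence (1,1) = 1.
Cage b has sum 18, so (1,2) = 4.
Cage d has sum 10, which forces (1,3) = 3.
Column 4 now contains 1; hence (1,4) = 2.
3 is placed in column 5, leaving (1,5) = 5.
1 is placed in row 2, which forces (2,1) = 3.
Cage b needs sum 18, so (2,2) = 5.
The 4 cells of cage b must have sum 18, which forces (2,3) = 4.
4 is placed in row 3, which forces (3,3) = 5.

1 4 3 2 5 / 3 5 4 1 2 / 2 1 5 4 3 / 5 2 1 3 4 / 4 3 2 5 1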